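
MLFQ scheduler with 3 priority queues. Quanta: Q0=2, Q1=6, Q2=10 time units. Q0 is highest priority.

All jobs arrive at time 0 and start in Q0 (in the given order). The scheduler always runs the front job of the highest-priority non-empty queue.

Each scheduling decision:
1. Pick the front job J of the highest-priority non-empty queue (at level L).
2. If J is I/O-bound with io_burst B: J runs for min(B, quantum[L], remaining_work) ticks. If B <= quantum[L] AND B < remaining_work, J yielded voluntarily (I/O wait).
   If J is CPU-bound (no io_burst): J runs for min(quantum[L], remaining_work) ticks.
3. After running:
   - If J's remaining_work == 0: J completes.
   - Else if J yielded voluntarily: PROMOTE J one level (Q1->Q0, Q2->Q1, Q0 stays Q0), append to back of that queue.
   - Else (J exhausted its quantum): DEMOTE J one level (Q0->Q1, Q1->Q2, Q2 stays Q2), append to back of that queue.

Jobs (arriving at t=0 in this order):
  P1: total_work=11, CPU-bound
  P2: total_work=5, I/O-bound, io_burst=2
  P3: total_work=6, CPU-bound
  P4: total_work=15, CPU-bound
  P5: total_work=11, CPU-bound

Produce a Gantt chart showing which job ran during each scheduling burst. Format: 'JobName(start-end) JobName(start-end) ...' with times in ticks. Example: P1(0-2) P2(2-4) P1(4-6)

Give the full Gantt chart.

Answer: P1(0-2) P2(2-4) P3(4-6) P4(6-8) P5(8-10) P2(10-12) P2(12-13) P1(13-19) P3(19-23) P4(23-29) P5(29-35) P1(35-38) P4(38-45) P5(45-48)

Derivation:
t=0-2: P1@Q0 runs 2, rem=9, quantum used, demote→Q1. Q0=[P2,P3,P4,P5] Q1=[P1] Q2=[]
t=2-4: P2@Q0 runs 2, rem=3, I/O yield, promote→Q0. Q0=[P3,P4,P5,P2] Q1=[P1] Q2=[]
t=4-6: P3@Q0 runs 2, rem=4, quantum used, demote→Q1. Q0=[P4,P5,P2] Q1=[P1,P3] Q2=[]
t=6-8: P4@Q0 runs 2, rem=13, quantum used, demote→Q1. Q0=[P5,P2] Q1=[P1,P3,P4] Q2=[]
t=8-10: P5@Q0 runs 2, rem=9, quantum used, demote→Q1. Q0=[P2] Q1=[P1,P3,P4,P5] Q2=[]
t=10-12: P2@Q0 runs 2, rem=1, I/O yield, promote→Q0. Q0=[P2] Q1=[P1,P3,P4,P5] Q2=[]
t=12-13: P2@Q0 runs 1, rem=0, completes. Q0=[] Q1=[P1,P3,P4,P5] Q2=[]
t=13-19: P1@Q1 runs 6, rem=3, quantum used, demote→Q2. Q0=[] Q1=[P3,P4,P5] Q2=[P1]
t=19-23: P3@Q1 runs 4, rem=0, completes. Q0=[] Q1=[P4,P5] Q2=[P1]
t=23-29: P4@Q1 runs 6, rem=7, quantum used, demote→Q2. Q0=[] Q1=[P5] Q2=[P1,P4]
t=29-35: P5@Q1 runs 6, rem=3, quantum used, demote→Q2. Q0=[] Q1=[] Q2=[P1,P4,P5]
t=35-38: P1@Q2 runs 3, rem=0, completes. Q0=[] Q1=[] Q2=[P4,P5]
t=38-45: P4@Q2 runs 7, rem=0, completes. Q0=[] Q1=[] Q2=[P5]
t=45-48: P5@Q2 runs 3, rem=0, completes. Q0=[] Q1=[] Q2=[]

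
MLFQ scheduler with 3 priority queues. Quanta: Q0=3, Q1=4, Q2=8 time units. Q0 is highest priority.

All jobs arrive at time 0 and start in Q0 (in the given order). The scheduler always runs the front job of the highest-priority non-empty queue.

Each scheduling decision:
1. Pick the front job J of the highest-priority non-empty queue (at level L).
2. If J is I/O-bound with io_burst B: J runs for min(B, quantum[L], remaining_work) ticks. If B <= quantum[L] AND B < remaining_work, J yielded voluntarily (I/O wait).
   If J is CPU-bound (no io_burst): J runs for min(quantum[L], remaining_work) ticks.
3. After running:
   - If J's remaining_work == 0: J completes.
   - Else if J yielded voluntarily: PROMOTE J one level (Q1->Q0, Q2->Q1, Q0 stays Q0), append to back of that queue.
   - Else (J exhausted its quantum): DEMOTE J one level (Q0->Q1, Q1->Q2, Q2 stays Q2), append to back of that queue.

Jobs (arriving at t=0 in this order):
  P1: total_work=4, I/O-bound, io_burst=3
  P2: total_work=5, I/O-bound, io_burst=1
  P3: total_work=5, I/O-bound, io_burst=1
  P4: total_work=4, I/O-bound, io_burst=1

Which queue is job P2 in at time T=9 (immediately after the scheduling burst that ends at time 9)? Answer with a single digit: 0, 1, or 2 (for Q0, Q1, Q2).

t=0-3: P1@Q0 runs 3, rem=1, I/O yield, promote→Q0. Q0=[P2,P3,P4,P1] Q1=[] Q2=[]
t=3-4: P2@Q0 runs 1, rem=4, I/O yield, promote→Q0. Q0=[P3,P4,P1,P2] Q1=[] Q2=[]
t=4-5: P3@Q0 runs 1, rem=4, I/O yield, promote→Q0. Q0=[P4,P1,P2,P3] Q1=[] Q2=[]
t=5-6: P4@Q0 runs 1, rem=3, I/O yield, promote→Q0. Q0=[P1,P2,P3,P4] Q1=[] Q2=[]
t=6-7: P1@Q0 runs 1, rem=0, completes. Q0=[P2,P3,P4] Q1=[] Q2=[]
t=7-8: P2@Q0 runs 1, rem=3, I/O yield, promote→Q0. Q0=[P3,P4,P2] Q1=[] Q2=[]
t=8-9: P3@Q0 runs 1, rem=3, I/O yield, promote→Q0. Q0=[P4,P2,P3] Q1=[] Q2=[]
t=9-10: P4@Q0 runs 1, rem=2, I/O yield, promote→Q0. Q0=[P2,P3,P4] Q1=[] Q2=[]
t=10-11: P2@Q0 runs 1, rem=2, I/O yield, promote→Q0. Q0=[P3,P4,P2] Q1=[] Q2=[]
t=11-12: P3@Q0 runs 1, rem=2, I/O yield, promote→Q0. Q0=[P4,P2,P3] Q1=[] Q2=[]
t=12-13: P4@Q0 runs 1, rem=1, I/O yield, promote→Q0. Q0=[P2,P3,P4] Q1=[] Q2=[]
t=13-14: P2@Q0 runs 1, rem=1, I/O yield, promote→Q0. Q0=[P3,P4,P2] Q1=[] Q2=[]
t=14-15: P3@Q0 runs 1, rem=1, I/O yield, promote→Q0. Q0=[P4,P2,P3] Q1=[] Q2=[]
t=15-16: P4@Q0 runs 1, rem=0, completes. Q0=[P2,P3] Q1=[] Q2=[]
t=16-17: P2@Q0 runs 1, rem=0, completes. Q0=[P3] Q1=[] Q2=[]
t=17-18: P3@Q0 runs 1, rem=0, completes. Q0=[] Q1=[] Q2=[]

Answer: 0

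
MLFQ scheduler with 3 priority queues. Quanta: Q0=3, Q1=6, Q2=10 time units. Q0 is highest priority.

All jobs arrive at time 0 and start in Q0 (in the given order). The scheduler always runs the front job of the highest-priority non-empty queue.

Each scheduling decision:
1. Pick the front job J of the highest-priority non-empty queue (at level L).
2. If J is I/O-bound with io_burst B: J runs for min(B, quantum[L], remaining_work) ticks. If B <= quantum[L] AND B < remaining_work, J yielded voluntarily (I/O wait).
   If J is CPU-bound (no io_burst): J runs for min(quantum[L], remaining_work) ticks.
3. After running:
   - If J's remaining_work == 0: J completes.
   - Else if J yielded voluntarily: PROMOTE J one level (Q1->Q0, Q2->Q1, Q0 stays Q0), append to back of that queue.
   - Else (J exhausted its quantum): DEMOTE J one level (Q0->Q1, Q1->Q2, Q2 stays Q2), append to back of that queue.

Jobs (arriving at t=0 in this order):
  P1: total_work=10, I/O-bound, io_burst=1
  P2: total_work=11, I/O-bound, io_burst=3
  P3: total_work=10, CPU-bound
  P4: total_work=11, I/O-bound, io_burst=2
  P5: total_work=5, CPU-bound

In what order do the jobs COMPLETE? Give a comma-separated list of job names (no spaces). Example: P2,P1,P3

t=0-1: P1@Q0 runs 1, rem=9, I/O yield, promote→Q0. Q0=[P2,P3,P4,P5,P1] Q1=[] Q2=[]
t=1-4: P2@Q0 runs 3, rem=8, I/O yield, promote→Q0. Q0=[P3,P4,P5,P1,P2] Q1=[] Q2=[]
t=4-7: P3@Q0 runs 3, rem=7, quantum used, demote→Q1. Q0=[P4,P5,P1,P2] Q1=[P3] Q2=[]
t=7-9: P4@Q0 runs 2, rem=9, I/O yield, promote→Q0. Q0=[P5,P1,P2,P4] Q1=[P3] Q2=[]
t=9-12: P5@Q0 runs 3, rem=2, quantum used, demote→Q1. Q0=[P1,P2,P4] Q1=[P3,P5] Q2=[]
t=12-13: P1@Q0 runs 1, rem=8, I/O yield, promote→Q0. Q0=[P2,P4,P1] Q1=[P3,P5] Q2=[]
t=13-16: P2@Q0 runs 3, rem=5, I/O yield, promote→Q0. Q0=[P4,P1,P2] Q1=[P3,P5] Q2=[]
t=16-18: P4@Q0 runs 2, rem=7, I/O yield, promote→Q0. Q0=[P1,P2,P4] Q1=[P3,P5] Q2=[]
t=18-19: P1@Q0 runs 1, rem=7, I/O yield, promote→Q0. Q0=[P2,P4,P1] Q1=[P3,P5] Q2=[]
t=19-22: P2@Q0 runs 3, rem=2, I/O yield, promote→Q0. Q0=[P4,P1,P2] Q1=[P3,P5] Q2=[]
t=22-24: P4@Q0 runs 2, rem=5, I/O yield, promote→Q0. Q0=[P1,P2,P4] Q1=[P3,P5] Q2=[]
t=24-25: P1@Q0 runs 1, rem=6, I/O yield, promote→Q0. Q0=[P2,P4,P1] Q1=[P3,P5] Q2=[]
t=25-27: P2@Q0 runs 2, rem=0, completes. Q0=[P4,P1] Q1=[P3,P5] Q2=[]
t=27-29: P4@Q0 runs 2, rem=3, I/O yield, promote→Q0. Q0=[P1,P4] Q1=[P3,P5] Q2=[]
t=29-30: P1@Q0 runs 1, rem=5, I/O yield, promote→Q0. Q0=[P4,P1] Q1=[P3,P5] Q2=[]
t=30-32: P4@Q0 runs 2, rem=1, I/O yield, promote→Q0. Q0=[P1,P4] Q1=[P3,P5] Q2=[]
t=32-33: P1@Q0 runs 1, rem=4, I/O yield, promote→Q0. Q0=[P4,P1] Q1=[P3,P5] Q2=[]
t=33-34: P4@Q0 runs 1, rem=0, completes. Q0=[P1] Q1=[P3,P5] Q2=[]
t=34-35: P1@Q0 runs 1, rem=3, I/O yield, promote→Q0. Q0=[P1] Q1=[P3,P5] Q2=[]
t=35-36: P1@Q0 runs 1, rem=2, I/O yield, promote→Q0. Q0=[P1] Q1=[P3,P5] Q2=[]
t=36-37: P1@Q0 runs 1, rem=1, I/O yield, promote→Q0. Q0=[P1] Q1=[P3,P5] Q2=[]
t=37-38: P1@Q0 runs 1, rem=0, completes. Q0=[] Q1=[P3,P5] Q2=[]
t=38-44: P3@Q1 runs 6, rem=1, quantum used, demote→Q2. Q0=[] Q1=[P5] Q2=[P3]
t=44-46: P5@Q1 runs 2, rem=0, completes. Q0=[] Q1=[] Q2=[P3]
t=46-47: P3@Q2 runs 1, rem=0, completes. Q0=[] Q1=[] Q2=[]

Answer: P2,P4,P1,P5,P3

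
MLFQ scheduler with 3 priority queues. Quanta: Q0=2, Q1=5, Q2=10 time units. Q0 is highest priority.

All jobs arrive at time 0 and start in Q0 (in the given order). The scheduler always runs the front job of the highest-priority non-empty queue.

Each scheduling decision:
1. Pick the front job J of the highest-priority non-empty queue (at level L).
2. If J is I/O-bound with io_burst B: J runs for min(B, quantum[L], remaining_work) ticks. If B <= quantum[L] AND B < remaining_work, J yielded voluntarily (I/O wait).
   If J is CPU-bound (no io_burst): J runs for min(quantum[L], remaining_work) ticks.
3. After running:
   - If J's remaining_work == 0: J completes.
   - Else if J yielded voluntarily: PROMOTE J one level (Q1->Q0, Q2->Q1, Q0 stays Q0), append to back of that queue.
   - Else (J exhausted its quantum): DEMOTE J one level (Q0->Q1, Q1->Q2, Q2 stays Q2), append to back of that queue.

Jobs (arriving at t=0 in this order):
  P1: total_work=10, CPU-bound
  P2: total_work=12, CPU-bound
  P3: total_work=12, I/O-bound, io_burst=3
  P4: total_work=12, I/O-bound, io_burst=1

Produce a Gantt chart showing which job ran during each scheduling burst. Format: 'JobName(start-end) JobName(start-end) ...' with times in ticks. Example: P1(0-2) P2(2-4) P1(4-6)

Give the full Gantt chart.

Answer: P1(0-2) P2(2-4) P3(4-6) P4(6-7) P4(7-8) P4(8-9) P4(9-10) P4(10-11) P4(11-12) P4(12-13) P4(13-14) P4(14-15) P4(15-16) P4(16-17) P4(17-18) P1(18-23) P2(23-28) P3(28-31) P3(31-33) P3(33-36) P3(36-38) P1(38-41) P2(41-46)

Derivation:
t=0-2: P1@Q0 runs 2, rem=8, quantum used, demote→Q1. Q0=[P2,P3,P4] Q1=[P1] Q2=[]
t=2-4: P2@Q0 runs 2, rem=10, quantum used, demote→Q1. Q0=[P3,P4] Q1=[P1,P2] Q2=[]
t=4-6: P3@Q0 runs 2, rem=10, quantum used, demote→Q1. Q0=[P4] Q1=[P1,P2,P3] Q2=[]
t=6-7: P4@Q0 runs 1, rem=11, I/O yield, promote→Q0. Q0=[P4] Q1=[P1,P2,P3] Q2=[]
t=7-8: P4@Q0 runs 1, rem=10, I/O yield, promote→Q0. Q0=[P4] Q1=[P1,P2,P3] Q2=[]
t=8-9: P4@Q0 runs 1, rem=9, I/O yield, promote→Q0. Q0=[P4] Q1=[P1,P2,P3] Q2=[]
t=9-10: P4@Q0 runs 1, rem=8, I/O yield, promote→Q0. Q0=[P4] Q1=[P1,P2,P3] Q2=[]
t=10-11: P4@Q0 runs 1, rem=7, I/O yield, promote→Q0. Q0=[P4] Q1=[P1,P2,P3] Q2=[]
t=11-12: P4@Q0 runs 1, rem=6, I/O yield, promote→Q0. Q0=[P4] Q1=[P1,P2,P3] Q2=[]
t=12-13: P4@Q0 runs 1, rem=5, I/O yield, promote→Q0. Q0=[P4] Q1=[P1,P2,P3] Q2=[]
t=13-14: P4@Q0 runs 1, rem=4, I/O yield, promote→Q0. Q0=[P4] Q1=[P1,P2,P3] Q2=[]
t=14-15: P4@Q0 runs 1, rem=3, I/O yield, promote→Q0. Q0=[P4] Q1=[P1,P2,P3] Q2=[]
t=15-16: P4@Q0 runs 1, rem=2, I/O yield, promote→Q0. Q0=[P4] Q1=[P1,P2,P3] Q2=[]
t=16-17: P4@Q0 runs 1, rem=1, I/O yield, promote→Q0. Q0=[P4] Q1=[P1,P2,P3] Q2=[]
t=17-18: P4@Q0 runs 1, rem=0, completes. Q0=[] Q1=[P1,P2,P3] Q2=[]
t=18-23: P1@Q1 runs 5, rem=3, quantum used, demote→Q2. Q0=[] Q1=[P2,P3] Q2=[P1]
t=23-28: P2@Q1 runs 5, rem=5, quantum used, demote→Q2. Q0=[] Q1=[P3] Q2=[P1,P2]
t=28-31: P3@Q1 runs 3, rem=7, I/O yield, promote→Q0. Q0=[P3] Q1=[] Q2=[P1,P2]
t=31-33: P3@Q0 runs 2, rem=5, quantum used, demote→Q1. Q0=[] Q1=[P3] Q2=[P1,P2]
t=33-36: P3@Q1 runs 3, rem=2, I/O yield, promote→Q0. Q0=[P3] Q1=[] Q2=[P1,P2]
t=36-38: P3@Q0 runs 2, rem=0, completes. Q0=[] Q1=[] Q2=[P1,P2]
t=38-41: P1@Q2 runs 3, rem=0, completes. Q0=[] Q1=[] Q2=[P2]
t=41-46: P2@Q2 runs 5, rem=0, completes. Q0=[] Q1=[] Q2=[]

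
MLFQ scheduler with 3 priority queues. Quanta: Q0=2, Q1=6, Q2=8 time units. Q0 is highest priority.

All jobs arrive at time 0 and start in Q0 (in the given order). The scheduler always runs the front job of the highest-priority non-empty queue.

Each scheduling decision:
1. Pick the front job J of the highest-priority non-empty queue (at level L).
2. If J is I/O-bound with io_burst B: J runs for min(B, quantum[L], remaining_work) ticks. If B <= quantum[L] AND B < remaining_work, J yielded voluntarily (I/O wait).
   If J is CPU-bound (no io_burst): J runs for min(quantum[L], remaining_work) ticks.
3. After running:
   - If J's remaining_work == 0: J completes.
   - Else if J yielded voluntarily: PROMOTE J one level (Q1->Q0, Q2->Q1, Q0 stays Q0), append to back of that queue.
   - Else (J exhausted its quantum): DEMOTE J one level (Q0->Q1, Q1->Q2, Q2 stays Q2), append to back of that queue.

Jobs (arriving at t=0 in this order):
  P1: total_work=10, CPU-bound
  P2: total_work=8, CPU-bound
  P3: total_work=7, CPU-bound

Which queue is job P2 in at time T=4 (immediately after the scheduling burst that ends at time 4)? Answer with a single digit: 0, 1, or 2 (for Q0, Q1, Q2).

Answer: 1

Derivation:
t=0-2: P1@Q0 runs 2, rem=8, quantum used, demote→Q1. Q0=[P2,P3] Q1=[P1] Q2=[]
t=2-4: P2@Q0 runs 2, rem=6, quantum used, demote→Q1. Q0=[P3] Q1=[P1,P2] Q2=[]
t=4-6: P3@Q0 runs 2, rem=5, quantum used, demote→Q1. Q0=[] Q1=[P1,P2,P3] Q2=[]
t=6-12: P1@Q1 runs 6, rem=2, quantum used, demote→Q2. Q0=[] Q1=[P2,P3] Q2=[P1]
t=12-18: P2@Q1 runs 6, rem=0, completes. Q0=[] Q1=[P3] Q2=[P1]
t=18-23: P3@Q1 runs 5, rem=0, completes. Q0=[] Q1=[] Q2=[P1]
t=23-25: P1@Q2 runs 2, rem=0, completes. Q0=[] Q1=[] Q2=[]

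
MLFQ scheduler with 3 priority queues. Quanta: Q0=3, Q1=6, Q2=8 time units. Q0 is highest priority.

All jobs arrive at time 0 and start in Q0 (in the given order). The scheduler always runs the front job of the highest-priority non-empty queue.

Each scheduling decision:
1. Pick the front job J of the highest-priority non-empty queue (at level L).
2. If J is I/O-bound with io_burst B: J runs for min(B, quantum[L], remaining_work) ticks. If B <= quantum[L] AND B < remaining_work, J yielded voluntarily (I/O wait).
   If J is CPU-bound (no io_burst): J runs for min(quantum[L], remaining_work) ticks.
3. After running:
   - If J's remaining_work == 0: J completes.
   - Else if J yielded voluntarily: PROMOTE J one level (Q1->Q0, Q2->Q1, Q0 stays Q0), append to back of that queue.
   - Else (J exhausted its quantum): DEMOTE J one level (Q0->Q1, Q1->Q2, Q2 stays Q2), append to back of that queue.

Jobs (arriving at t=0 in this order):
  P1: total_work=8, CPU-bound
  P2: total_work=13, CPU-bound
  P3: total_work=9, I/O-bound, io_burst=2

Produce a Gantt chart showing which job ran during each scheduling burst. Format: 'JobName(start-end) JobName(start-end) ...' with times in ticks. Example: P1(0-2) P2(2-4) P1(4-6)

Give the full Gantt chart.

Answer: P1(0-3) P2(3-6) P3(6-8) P3(8-10) P3(10-12) P3(12-14) P3(14-15) P1(15-20) P2(20-26) P2(26-30)

Derivation:
t=0-3: P1@Q0 runs 3, rem=5, quantum used, demote→Q1. Q0=[P2,P3] Q1=[P1] Q2=[]
t=3-6: P2@Q0 runs 3, rem=10, quantum used, demote→Q1. Q0=[P3] Q1=[P1,P2] Q2=[]
t=6-8: P3@Q0 runs 2, rem=7, I/O yield, promote→Q0. Q0=[P3] Q1=[P1,P2] Q2=[]
t=8-10: P3@Q0 runs 2, rem=5, I/O yield, promote→Q0. Q0=[P3] Q1=[P1,P2] Q2=[]
t=10-12: P3@Q0 runs 2, rem=3, I/O yield, promote→Q0. Q0=[P3] Q1=[P1,P2] Q2=[]
t=12-14: P3@Q0 runs 2, rem=1, I/O yield, promote→Q0. Q0=[P3] Q1=[P1,P2] Q2=[]
t=14-15: P3@Q0 runs 1, rem=0, completes. Q0=[] Q1=[P1,P2] Q2=[]
t=15-20: P1@Q1 runs 5, rem=0, completes. Q0=[] Q1=[P2] Q2=[]
t=20-26: P2@Q1 runs 6, rem=4, quantum used, demote→Q2. Q0=[] Q1=[] Q2=[P2]
t=26-30: P2@Q2 runs 4, rem=0, completes. Q0=[] Q1=[] Q2=[]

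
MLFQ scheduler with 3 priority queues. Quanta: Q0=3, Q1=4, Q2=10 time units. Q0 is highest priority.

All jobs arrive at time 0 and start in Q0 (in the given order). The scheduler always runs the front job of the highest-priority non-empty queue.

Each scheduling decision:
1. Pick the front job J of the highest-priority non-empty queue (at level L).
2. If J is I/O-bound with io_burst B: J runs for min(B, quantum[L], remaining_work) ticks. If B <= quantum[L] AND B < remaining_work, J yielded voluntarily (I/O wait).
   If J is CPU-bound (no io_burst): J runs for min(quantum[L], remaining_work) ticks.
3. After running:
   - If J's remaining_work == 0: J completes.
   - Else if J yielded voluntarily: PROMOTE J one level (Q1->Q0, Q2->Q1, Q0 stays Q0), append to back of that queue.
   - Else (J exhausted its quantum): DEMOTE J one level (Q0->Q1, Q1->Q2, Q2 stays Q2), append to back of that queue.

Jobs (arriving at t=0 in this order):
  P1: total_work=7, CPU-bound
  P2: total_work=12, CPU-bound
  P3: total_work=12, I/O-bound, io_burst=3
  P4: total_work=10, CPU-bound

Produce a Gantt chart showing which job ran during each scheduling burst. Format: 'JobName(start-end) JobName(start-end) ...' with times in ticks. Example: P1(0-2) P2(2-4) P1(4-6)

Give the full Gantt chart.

Answer: P1(0-3) P2(3-6) P3(6-9) P4(9-12) P3(12-15) P3(15-18) P3(18-21) P1(21-25) P2(25-29) P4(29-33) P2(33-38) P4(38-41)

Derivation:
t=0-3: P1@Q0 runs 3, rem=4, quantum used, demote→Q1. Q0=[P2,P3,P4] Q1=[P1] Q2=[]
t=3-6: P2@Q0 runs 3, rem=9, quantum used, demote→Q1. Q0=[P3,P4] Q1=[P1,P2] Q2=[]
t=6-9: P3@Q0 runs 3, rem=9, I/O yield, promote→Q0. Q0=[P4,P3] Q1=[P1,P2] Q2=[]
t=9-12: P4@Q0 runs 3, rem=7, quantum used, demote→Q1. Q0=[P3] Q1=[P1,P2,P4] Q2=[]
t=12-15: P3@Q0 runs 3, rem=6, I/O yield, promote→Q0. Q0=[P3] Q1=[P1,P2,P4] Q2=[]
t=15-18: P3@Q0 runs 3, rem=3, I/O yield, promote→Q0. Q0=[P3] Q1=[P1,P2,P4] Q2=[]
t=18-21: P3@Q0 runs 3, rem=0, completes. Q0=[] Q1=[P1,P2,P4] Q2=[]
t=21-25: P1@Q1 runs 4, rem=0, completes. Q0=[] Q1=[P2,P4] Q2=[]
t=25-29: P2@Q1 runs 4, rem=5, quantum used, demote→Q2. Q0=[] Q1=[P4] Q2=[P2]
t=29-33: P4@Q1 runs 4, rem=3, quantum used, demote→Q2. Q0=[] Q1=[] Q2=[P2,P4]
t=33-38: P2@Q2 runs 5, rem=0, completes. Q0=[] Q1=[] Q2=[P4]
t=38-41: P4@Q2 runs 3, rem=0, completes. Q0=[] Q1=[] Q2=[]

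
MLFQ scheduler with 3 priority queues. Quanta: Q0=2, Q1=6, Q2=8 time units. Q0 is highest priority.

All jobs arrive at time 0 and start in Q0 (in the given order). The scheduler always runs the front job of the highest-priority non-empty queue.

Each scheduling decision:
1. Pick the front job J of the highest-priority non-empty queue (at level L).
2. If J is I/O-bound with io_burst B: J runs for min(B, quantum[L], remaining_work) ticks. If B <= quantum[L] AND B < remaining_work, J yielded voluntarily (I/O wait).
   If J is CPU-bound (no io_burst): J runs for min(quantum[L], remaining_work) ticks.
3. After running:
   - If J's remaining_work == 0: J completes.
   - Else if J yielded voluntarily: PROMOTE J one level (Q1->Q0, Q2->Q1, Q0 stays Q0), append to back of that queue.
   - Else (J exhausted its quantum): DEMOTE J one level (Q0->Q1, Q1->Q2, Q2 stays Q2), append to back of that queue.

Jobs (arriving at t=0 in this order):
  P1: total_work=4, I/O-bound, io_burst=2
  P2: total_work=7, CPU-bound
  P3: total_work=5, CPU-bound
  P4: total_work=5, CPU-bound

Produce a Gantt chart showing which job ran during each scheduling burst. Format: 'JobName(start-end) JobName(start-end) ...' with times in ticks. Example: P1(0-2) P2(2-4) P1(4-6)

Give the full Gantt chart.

Answer: P1(0-2) P2(2-4) P3(4-6) P4(6-8) P1(8-10) P2(10-15) P3(15-18) P4(18-21)

Derivation:
t=0-2: P1@Q0 runs 2, rem=2, I/O yield, promote→Q0. Q0=[P2,P3,P4,P1] Q1=[] Q2=[]
t=2-4: P2@Q0 runs 2, rem=5, quantum used, demote→Q1. Q0=[P3,P4,P1] Q1=[P2] Q2=[]
t=4-6: P3@Q0 runs 2, rem=3, quantum used, demote→Q1. Q0=[P4,P1] Q1=[P2,P3] Q2=[]
t=6-8: P4@Q0 runs 2, rem=3, quantum used, demote→Q1. Q0=[P1] Q1=[P2,P3,P4] Q2=[]
t=8-10: P1@Q0 runs 2, rem=0, completes. Q0=[] Q1=[P2,P3,P4] Q2=[]
t=10-15: P2@Q1 runs 5, rem=0, completes. Q0=[] Q1=[P3,P4] Q2=[]
t=15-18: P3@Q1 runs 3, rem=0, completes. Q0=[] Q1=[P4] Q2=[]
t=18-21: P4@Q1 runs 3, rem=0, completes. Q0=[] Q1=[] Q2=[]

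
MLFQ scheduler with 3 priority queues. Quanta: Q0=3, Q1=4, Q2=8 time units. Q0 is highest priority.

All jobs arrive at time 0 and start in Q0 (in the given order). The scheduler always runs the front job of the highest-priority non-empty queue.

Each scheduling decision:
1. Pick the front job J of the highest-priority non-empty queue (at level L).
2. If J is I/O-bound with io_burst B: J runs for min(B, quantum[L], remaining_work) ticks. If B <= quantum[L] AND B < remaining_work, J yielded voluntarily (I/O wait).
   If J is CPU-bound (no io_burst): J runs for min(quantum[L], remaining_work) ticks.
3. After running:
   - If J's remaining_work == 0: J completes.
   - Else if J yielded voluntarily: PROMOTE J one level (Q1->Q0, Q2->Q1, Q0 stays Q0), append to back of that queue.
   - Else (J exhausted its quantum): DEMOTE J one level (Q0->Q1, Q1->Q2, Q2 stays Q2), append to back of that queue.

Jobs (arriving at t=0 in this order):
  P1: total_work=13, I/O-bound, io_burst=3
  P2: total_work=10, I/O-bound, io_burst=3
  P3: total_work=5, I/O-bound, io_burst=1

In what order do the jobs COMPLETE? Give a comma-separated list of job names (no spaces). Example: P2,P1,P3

Answer: P2,P1,P3

Derivation:
t=0-3: P1@Q0 runs 3, rem=10, I/O yield, promote→Q0. Q0=[P2,P3,P1] Q1=[] Q2=[]
t=3-6: P2@Q0 runs 3, rem=7, I/O yield, promote→Q0. Q0=[P3,P1,P2] Q1=[] Q2=[]
t=6-7: P3@Q0 runs 1, rem=4, I/O yield, promote→Q0. Q0=[P1,P2,P3] Q1=[] Q2=[]
t=7-10: P1@Q0 runs 3, rem=7, I/O yield, promote→Q0. Q0=[P2,P3,P1] Q1=[] Q2=[]
t=10-13: P2@Q0 runs 3, rem=4, I/O yield, promote→Q0. Q0=[P3,P1,P2] Q1=[] Q2=[]
t=13-14: P3@Q0 runs 1, rem=3, I/O yield, promote→Q0. Q0=[P1,P2,P3] Q1=[] Q2=[]
t=14-17: P1@Q0 runs 3, rem=4, I/O yield, promote→Q0. Q0=[P2,P3,P1] Q1=[] Q2=[]
t=17-20: P2@Q0 runs 3, rem=1, I/O yield, promote→Q0. Q0=[P3,P1,P2] Q1=[] Q2=[]
t=20-21: P3@Q0 runs 1, rem=2, I/O yield, promote→Q0. Q0=[P1,P2,P3] Q1=[] Q2=[]
t=21-24: P1@Q0 runs 3, rem=1, I/O yield, promote→Q0. Q0=[P2,P3,P1] Q1=[] Q2=[]
t=24-25: P2@Q0 runs 1, rem=0, completes. Q0=[P3,P1] Q1=[] Q2=[]
t=25-26: P3@Q0 runs 1, rem=1, I/O yield, promote→Q0. Q0=[P1,P3] Q1=[] Q2=[]
t=26-27: P1@Q0 runs 1, rem=0, completes. Q0=[P3] Q1=[] Q2=[]
t=27-28: P3@Q0 runs 1, rem=0, completes. Q0=[] Q1=[] Q2=[]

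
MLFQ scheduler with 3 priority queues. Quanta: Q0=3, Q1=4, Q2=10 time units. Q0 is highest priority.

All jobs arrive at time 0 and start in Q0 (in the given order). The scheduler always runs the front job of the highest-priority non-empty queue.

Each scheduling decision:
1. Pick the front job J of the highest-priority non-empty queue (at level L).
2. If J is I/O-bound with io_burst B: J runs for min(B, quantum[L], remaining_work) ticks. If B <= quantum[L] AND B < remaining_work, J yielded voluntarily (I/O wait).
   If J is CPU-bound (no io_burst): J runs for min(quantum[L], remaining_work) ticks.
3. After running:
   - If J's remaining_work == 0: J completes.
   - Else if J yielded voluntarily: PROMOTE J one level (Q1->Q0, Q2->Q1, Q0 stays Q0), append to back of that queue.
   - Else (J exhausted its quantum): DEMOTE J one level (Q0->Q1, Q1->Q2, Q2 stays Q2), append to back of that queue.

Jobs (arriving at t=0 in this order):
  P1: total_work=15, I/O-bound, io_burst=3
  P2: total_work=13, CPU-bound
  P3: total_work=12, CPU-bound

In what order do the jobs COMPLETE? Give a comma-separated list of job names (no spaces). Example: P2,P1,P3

t=0-3: P1@Q0 runs 3, rem=12, I/O yield, promote→Q0. Q0=[P2,P3,P1] Q1=[] Q2=[]
t=3-6: P2@Q0 runs 3, rem=10, quantum used, demote→Q1. Q0=[P3,P1] Q1=[P2] Q2=[]
t=6-9: P3@Q0 runs 3, rem=9, quantum used, demote→Q1. Q0=[P1] Q1=[P2,P3] Q2=[]
t=9-12: P1@Q0 runs 3, rem=9, I/O yield, promote→Q0. Q0=[P1] Q1=[P2,P3] Q2=[]
t=12-15: P1@Q0 runs 3, rem=6, I/O yield, promote→Q0. Q0=[P1] Q1=[P2,P3] Q2=[]
t=15-18: P1@Q0 runs 3, rem=3, I/O yield, promote→Q0. Q0=[P1] Q1=[P2,P3] Q2=[]
t=18-21: P1@Q0 runs 3, rem=0, completes. Q0=[] Q1=[P2,P3] Q2=[]
t=21-25: P2@Q1 runs 4, rem=6, quantum used, demote→Q2. Q0=[] Q1=[P3] Q2=[P2]
t=25-29: P3@Q1 runs 4, rem=5, quantum used, demote→Q2. Q0=[] Q1=[] Q2=[P2,P3]
t=29-35: P2@Q2 runs 6, rem=0, completes. Q0=[] Q1=[] Q2=[P3]
t=35-40: P3@Q2 runs 5, rem=0, completes. Q0=[] Q1=[] Q2=[]

Answer: P1,P2,P3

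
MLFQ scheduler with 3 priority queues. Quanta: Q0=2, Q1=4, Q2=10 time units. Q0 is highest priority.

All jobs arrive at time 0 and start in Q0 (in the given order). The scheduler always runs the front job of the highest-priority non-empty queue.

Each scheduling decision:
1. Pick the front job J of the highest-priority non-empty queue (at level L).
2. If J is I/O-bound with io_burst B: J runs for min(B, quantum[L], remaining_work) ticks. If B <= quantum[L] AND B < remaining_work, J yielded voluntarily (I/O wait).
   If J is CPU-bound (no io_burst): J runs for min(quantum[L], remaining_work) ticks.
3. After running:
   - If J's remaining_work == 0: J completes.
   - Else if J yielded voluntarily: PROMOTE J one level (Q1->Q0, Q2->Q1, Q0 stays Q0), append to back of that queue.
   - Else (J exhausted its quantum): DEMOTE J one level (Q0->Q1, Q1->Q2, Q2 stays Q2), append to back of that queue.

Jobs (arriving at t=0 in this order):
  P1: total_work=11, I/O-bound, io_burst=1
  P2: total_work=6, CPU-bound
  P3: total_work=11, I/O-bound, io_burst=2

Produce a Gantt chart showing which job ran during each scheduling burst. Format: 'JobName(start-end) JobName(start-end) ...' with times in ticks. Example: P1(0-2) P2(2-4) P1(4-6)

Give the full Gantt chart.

Answer: P1(0-1) P2(1-3) P3(3-5) P1(5-6) P3(6-8) P1(8-9) P3(9-11) P1(11-12) P3(12-14) P1(14-15) P3(15-17) P1(17-18) P3(18-19) P1(19-20) P1(20-21) P1(21-22) P1(22-23) P1(23-24) P2(24-28)

Derivation:
t=0-1: P1@Q0 runs 1, rem=10, I/O yield, promote→Q0. Q0=[P2,P3,P1] Q1=[] Q2=[]
t=1-3: P2@Q0 runs 2, rem=4, quantum used, demote→Q1. Q0=[P3,P1] Q1=[P2] Q2=[]
t=3-5: P3@Q0 runs 2, rem=9, I/O yield, promote→Q0. Q0=[P1,P3] Q1=[P2] Q2=[]
t=5-6: P1@Q0 runs 1, rem=9, I/O yield, promote→Q0. Q0=[P3,P1] Q1=[P2] Q2=[]
t=6-8: P3@Q0 runs 2, rem=7, I/O yield, promote→Q0. Q0=[P1,P3] Q1=[P2] Q2=[]
t=8-9: P1@Q0 runs 1, rem=8, I/O yield, promote→Q0. Q0=[P3,P1] Q1=[P2] Q2=[]
t=9-11: P3@Q0 runs 2, rem=5, I/O yield, promote→Q0. Q0=[P1,P3] Q1=[P2] Q2=[]
t=11-12: P1@Q0 runs 1, rem=7, I/O yield, promote→Q0. Q0=[P3,P1] Q1=[P2] Q2=[]
t=12-14: P3@Q0 runs 2, rem=3, I/O yield, promote→Q0. Q0=[P1,P3] Q1=[P2] Q2=[]
t=14-15: P1@Q0 runs 1, rem=6, I/O yield, promote→Q0. Q0=[P3,P1] Q1=[P2] Q2=[]
t=15-17: P3@Q0 runs 2, rem=1, I/O yield, promote→Q0. Q0=[P1,P3] Q1=[P2] Q2=[]
t=17-18: P1@Q0 runs 1, rem=5, I/O yield, promote→Q0. Q0=[P3,P1] Q1=[P2] Q2=[]
t=18-19: P3@Q0 runs 1, rem=0, completes. Q0=[P1] Q1=[P2] Q2=[]
t=19-20: P1@Q0 runs 1, rem=4, I/O yield, promote→Q0. Q0=[P1] Q1=[P2] Q2=[]
t=20-21: P1@Q0 runs 1, rem=3, I/O yield, promote→Q0. Q0=[P1] Q1=[P2] Q2=[]
t=21-22: P1@Q0 runs 1, rem=2, I/O yield, promote→Q0. Q0=[P1] Q1=[P2] Q2=[]
t=22-23: P1@Q0 runs 1, rem=1, I/O yield, promote→Q0. Q0=[P1] Q1=[P2] Q2=[]
t=23-24: P1@Q0 runs 1, rem=0, completes. Q0=[] Q1=[P2] Q2=[]
t=24-28: P2@Q1 runs 4, rem=0, completes. Q0=[] Q1=[] Q2=[]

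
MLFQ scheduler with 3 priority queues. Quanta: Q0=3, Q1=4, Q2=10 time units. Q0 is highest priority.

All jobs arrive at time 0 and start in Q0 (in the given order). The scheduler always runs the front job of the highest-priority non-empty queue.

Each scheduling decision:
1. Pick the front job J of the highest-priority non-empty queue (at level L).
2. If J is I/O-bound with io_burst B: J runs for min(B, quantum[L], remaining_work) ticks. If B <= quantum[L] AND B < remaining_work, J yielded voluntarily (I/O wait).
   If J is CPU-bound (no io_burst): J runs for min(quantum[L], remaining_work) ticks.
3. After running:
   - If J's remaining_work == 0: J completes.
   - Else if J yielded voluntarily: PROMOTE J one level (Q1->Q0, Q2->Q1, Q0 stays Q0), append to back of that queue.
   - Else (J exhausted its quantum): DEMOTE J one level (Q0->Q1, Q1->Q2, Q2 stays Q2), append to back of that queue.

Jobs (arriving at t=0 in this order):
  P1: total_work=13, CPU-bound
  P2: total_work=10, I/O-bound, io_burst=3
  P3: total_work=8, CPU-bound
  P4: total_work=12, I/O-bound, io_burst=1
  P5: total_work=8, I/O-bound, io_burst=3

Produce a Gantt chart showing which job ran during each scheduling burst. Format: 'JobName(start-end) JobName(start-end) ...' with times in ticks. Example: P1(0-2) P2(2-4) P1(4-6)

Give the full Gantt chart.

t=0-3: P1@Q0 runs 3, rem=10, quantum used, demote→Q1. Q0=[P2,P3,P4,P5] Q1=[P1] Q2=[]
t=3-6: P2@Q0 runs 3, rem=7, I/O yield, promote→Q0. Q0=[P3,P4,P5,P2] Q1=[P1] Q2=[]
t=6-9: P3@Q0 runs 3, rem=5, quantum used, demote→Q1. Q0=[P4,P5,P2] Q1=[P1,P3] Q2=[]
t=9-10: P4@Q0 runs 1, rem=11, I/O yield, promote→Q0. Q0=[P5,P2,P4] Q1=[P1,P3] Q2=[]
t=10-13: P5@Q0 runs 3, rem=5, I/O yield, promote→Q0. Q0=[P2,P4,P5] Q1=[P1,P3] Q2=[]
t=13-16: P2@Q0 runs 3, rem=4, I/O yield, promote→Q0. Q0=[P4,P5,P2] Q1=[P1,P3] Q2=[]
t=16-17: P4@Q0 runs 1, rem=10, I/O yield, promote→Q0. Q0=[P5,P2,P4] Q1=[P1,P3] Q2=[]
t=17-20: P5@Q0 runs 3, rem=2, I/O yield, promote→Q0. Q0=[P2,P4,P5] Q1=[P1,P3] Q2=[]
t=20-23: P2@Q0 runs 3, rem=1, I/O yield, promote→Q0. Q0=[P4,P5,P2] Q1=[P1,P3] Q2=[]
t=23-24: P4@Q0 runs 1, rem=9, I/O yield, promote→Q0. Q0=[P5,P2,P4] Q1=[P1,P3] Q2=[]
t=24-26: P5@Q0 runs 2, rem=0, completes. Q0=[P2,P4] Q1=[P1,P3] Q2=[]
t=26-27: P2@Q0 runs 1, rem=0, completes. Q0=[P4] Q1=[P1,P3] Q2=[]
t=27-28: P4@Q0 runs 1, rem=8, I/O yield, promote→Q0. Q0=[P4] Q1=[P1,P3] Q2=[]
t=28-29: P4@Q0 runs 1, rem=7, I/O yield, promote→Q0. Q0=[P4] Q1=[P1,P3] Q2=[]
t=29-30: P4@Q0 runs 1, rem=6, I/O yield, promote→Q0. Q0=[P4] Q1=[P1,P3] Q2=[]
t=30-31: P4@Q0 runs 1, rem=5, I/O yield, promote→Q0. Q0=[P4] Q1=[P1,P3] Q2=[]
t=31-32: P4@Q0 runs 1, rem=4, I/O yield, promote→Q0. Q0=[P4] Q1=[P1,P3] Q2=[]
t=32-33: P4@Q0 runs 1, rem=3, I/O yield, promote→Q0. Q0=[P4] Q1=[P1,P3] Q2=[]
t=33-34: P4@Q0 runs 1, rem=2, I/O yield, promote→Q0. Q0=[P4] Q1=[P1,P3] Q2=[]
t=34-35: P4@Q0 runs 1, rem=1, I/O yield, promote→Q0. Q0=[P4] Q1=[P1,P3] Q2=[]
t=35-36: P4@Q0 runs 1, rem=0, completes. Q0=[] Q1=[P1,P3] Q2=[]
t=36-40: P1@Q1 runs 4, rem=6, quantum used, demote→Q2. Q0=[] Q1=[P3] Q2=[P1]
t=40-44: P3@Q1 runs 4, rem=1, quantum used, demote→Q2. Q0=[] Q1=[] Q2=[P1,P3]
t=44-50: P1@Q2 runs 6, rem=0, completes. Q0=[] Q1=[] Q2=[P3]
t=50-51: P3@Q2 runs 1, rem=0, completes. Q0=[] Q1=[] Q2=[]

Answer: P1(0-3) P2(3-6) P3(6-9) P4(9-10) P5(10-13) P2(13-16) P4(16-17) P5(17-20) P2(20-23) P4(23-24) P5(24-26) P2(26-27) P4(27-28) P4(28-29) P4(29-30) P4(30-31) P4(31-32) P4(32-33) P4(33-34) P4(34-35) P4(35-36) P1(36-40) P3(40-44) P1(44-50) P3(50-51)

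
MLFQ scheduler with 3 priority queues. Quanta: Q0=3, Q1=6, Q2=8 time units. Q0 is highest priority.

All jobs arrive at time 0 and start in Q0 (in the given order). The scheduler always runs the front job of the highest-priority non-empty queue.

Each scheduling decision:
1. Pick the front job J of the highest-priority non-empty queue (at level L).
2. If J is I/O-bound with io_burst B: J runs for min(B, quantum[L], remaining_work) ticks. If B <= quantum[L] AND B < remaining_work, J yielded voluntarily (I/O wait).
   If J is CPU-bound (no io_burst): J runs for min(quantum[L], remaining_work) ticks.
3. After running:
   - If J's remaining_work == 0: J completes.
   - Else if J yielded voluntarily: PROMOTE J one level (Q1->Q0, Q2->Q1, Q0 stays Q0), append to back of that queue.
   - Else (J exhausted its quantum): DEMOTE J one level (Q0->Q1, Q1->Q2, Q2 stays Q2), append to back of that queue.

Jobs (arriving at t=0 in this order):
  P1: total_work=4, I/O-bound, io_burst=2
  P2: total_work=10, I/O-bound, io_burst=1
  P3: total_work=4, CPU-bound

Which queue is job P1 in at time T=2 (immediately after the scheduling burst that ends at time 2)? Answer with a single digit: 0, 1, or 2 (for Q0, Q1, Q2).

t=0-2: P1@Q0 runs 2, rem=2, I/O yield, promote→Q0. Q0=[P2,P3,P1] Q1=[] Q2=[]
t=2-3: P2@Q0 runs 1, rem=9, I/O yield, promote→Q0. Q0=[P3,P1,P2] Q1=[] Q2=[]
t=3-6: P3@Q0 runs 3, rem=1, quantum used, demote→Q1. Q0=[P1,P2] Q1=[P3] Q2=[]
t=6-8: P1@Q0 runs 2, rem=0, completes. Q0=[P2] Q1=[P3] Q2=[]
t=8-9: P2@Q0 runs 1, rem=8, I/O yield, promote→Q0. Q0=[P2] Q1=[P3] Q2=[]
t=9-10: P2@Q0 runs 1, rem=7, I/O yield, promote→Q0. Q0=[P2] Q1=[P3] Q2=[]
t=10-11: P2@Q0 runs 1, rem=6, I/O yield, promote→Q0. Q0=[P2] Q1=[P3] Q2=[]
t=11-12: P2@Q0 runs 1, rem=5, I/O yield, promote→Q0. Q0=[P2] Q1=[P3] Q2=[]
t=12-13: P2@Q0 runs 1, rem=4, I/O yield, promote→Q0. Q0=[P2] Q1=[P3] Q2=[]
t=13-14: P2@Q0 runs 1, rem=3, I/O yield, promote→Q0. Q0=[P2] Q1=[P3] Q2=[]
t=14-15: P2@Q0 runs 1, rem=2, I/O yield, promote→Q0. Q0=[P2] Q1=[P3] Q2=[]
t=15-16: P2@Q0 runs 1, rem=1, I/O yield, promote→Q0. Q0=[P2] Q1=[P3] Q2=[]
t=16-17: P2@Q0 runs 1, rem=0, completes. Q0=[] Q1=[P3] Q2=[]
t=17-18: P3@Q1 runs 1, rem=0, completes. Q0=[] Q1=[] Q2=[]

Answer: 0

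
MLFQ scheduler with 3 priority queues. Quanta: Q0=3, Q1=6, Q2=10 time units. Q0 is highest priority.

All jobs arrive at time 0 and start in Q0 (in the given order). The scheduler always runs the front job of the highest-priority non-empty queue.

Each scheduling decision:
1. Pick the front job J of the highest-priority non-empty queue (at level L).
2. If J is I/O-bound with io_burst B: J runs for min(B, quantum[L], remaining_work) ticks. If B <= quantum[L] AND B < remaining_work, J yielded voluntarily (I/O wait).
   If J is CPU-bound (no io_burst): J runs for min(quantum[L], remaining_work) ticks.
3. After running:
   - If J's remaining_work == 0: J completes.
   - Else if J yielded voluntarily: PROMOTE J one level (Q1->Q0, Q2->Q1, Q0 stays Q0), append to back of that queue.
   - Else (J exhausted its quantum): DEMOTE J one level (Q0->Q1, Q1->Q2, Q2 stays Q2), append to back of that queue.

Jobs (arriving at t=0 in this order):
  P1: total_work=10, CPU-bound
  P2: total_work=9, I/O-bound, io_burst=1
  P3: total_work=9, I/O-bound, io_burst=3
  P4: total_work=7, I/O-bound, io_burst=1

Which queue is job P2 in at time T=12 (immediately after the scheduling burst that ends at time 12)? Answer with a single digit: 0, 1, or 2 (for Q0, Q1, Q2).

Answer: 0

Derivation:
t=0-3: P1@Q0 runs 3, rem=7, quantum used, demote→Q1. Q0=[P2,P3,P4] Q1=[P1] Q2=[]
t=3-4: P2@Q0 runs 1, rem=8, I/O yield, promote→Q0. Q0=[P3,P4,P2] Q1=[P1] Q2=[]
t=4-7: P3@Q0 runs 3, rem=6, I/O yield, promote→Q0. Q0=[P4,P2,P3] Q1=[P1] Q2=[]
t=7-8: P4@Q0 runs 1, rem=6, I/O yield, promote→Q0. Q0=[P2,P3,P4] Q1=[P1] Q2=[]
t=8-9: P2@Q0 runs 1, rem=7, I/O yield, promote→Q0. Q0=[P3,P4,P2] Q1=[P1] Q2=[]
t=9-12: P3@Q0 runs 3, rem=3, I/O yield, promote→Q0. Q0=[P4,P2,P3] Q1=[P1] Q2=[]
t=12-13: P4@Q0 runs 1, rem=5, I/O yield, promote→Q0. Q0=[P2,P3,P4] Q1=[P1] Q2=[]
t=13-14: P2@Q0 runs 1, rem=6, I/O yield, promote→Q0. Q0=[P3,P4,P2] Q1=[P1] Q2=[]
t=14-17: P3@Q0 runs 3, rem=0, completes. Q0=[P4,P2] Q1=[P1] Q2=[]
t=17-18: P4@Q0 runs 1, rem=4, I/O yield, promote→Q0. Q0=[P2,P4] Q1=[P1] Q2=[]
t=18-19: P2@Q0 runs 1, rem=5, I/O yield, promote→Q0. Q0=[P4,P2] Q1=[P1] Q2=[]
t=19-20: P4@Q0 runs 1, rem=3, I/O yield, promote→Q0. Q0=[P2,P4] Q1=[P1] Q2=[]
t=20-21: P2@Q0 runs 1, rem=4, I/O yield, promote→Q0. Q0=[P4,P2] Q1=[P1] Q2=[]
t=21-22: P4@Q0 runs 1, rem=2, I/O yield, promote→Q0. Q0=[P2,P4] Q1=[P1] Q2=[]
t=22-23: P2@Q0 runs 1, rem=3, I/O yield, promote→Q0. Q0=[P4,P2] Q1=[P1] Q2=[]
t=23-24: P4@Q0 runs 1, rem=1, I/O yield, promote→Q0. Q0=[P2,P4] Q1=[P1] Q2=[]
t=24-25: P2@Q0 runs 1, rem=2, I/O yield, promote→Q0. Q0=[P4,P2] Q1=[P1] Q2=[]
t=25-26: P4@Q0 runs 1, rem=0, completes. Q0=[P2] Q1=[P1] Q2=[]
t=26-27: P2@Q0 runs 1, rem=1, I/O yield, promote→Q0. Q0=[P2] Q1=[P1] Q2=[]
t=27-28: P2@Q0 runs 1, rem=0, completes. Q0=[] Q1=[P1] Q2=[]
t=28-34: P1@Q1 runs 6, rem=1, quantum used, demote→Q2. Q0=[] Q1=[] Q2=[P1]
t=34-35: P1@Q2 runs 1, rem=0, completes. Q0=[] Q1=[] Q2=[]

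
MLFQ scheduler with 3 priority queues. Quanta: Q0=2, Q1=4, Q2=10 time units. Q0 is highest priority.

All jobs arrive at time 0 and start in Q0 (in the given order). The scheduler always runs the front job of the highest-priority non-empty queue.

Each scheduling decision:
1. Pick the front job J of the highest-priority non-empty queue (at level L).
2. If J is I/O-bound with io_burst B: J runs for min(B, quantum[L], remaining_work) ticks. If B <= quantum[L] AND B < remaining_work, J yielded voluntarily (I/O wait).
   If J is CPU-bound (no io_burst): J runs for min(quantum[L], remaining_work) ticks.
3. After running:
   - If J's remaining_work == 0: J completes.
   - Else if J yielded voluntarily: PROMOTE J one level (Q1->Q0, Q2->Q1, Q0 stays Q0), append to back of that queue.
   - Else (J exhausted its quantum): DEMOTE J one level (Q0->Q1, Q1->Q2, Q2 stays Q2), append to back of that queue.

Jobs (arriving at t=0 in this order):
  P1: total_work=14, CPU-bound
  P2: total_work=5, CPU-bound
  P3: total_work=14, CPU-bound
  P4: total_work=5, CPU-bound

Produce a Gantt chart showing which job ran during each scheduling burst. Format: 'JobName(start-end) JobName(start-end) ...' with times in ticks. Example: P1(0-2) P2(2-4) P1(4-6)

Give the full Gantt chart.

Answer: P1(0-2) P2(2-4) P3(4-6) P4(6-8) P1(8-12) P2(12-15) P3(15-19) P4(19-22) P1(22-30) P3(30-38)

Derivation:
t=0-2: P1@Q0 runs 2, rem=12, quantum used, demote→Q1. Q0=[P2,P3,P4] Q1=[P1] Q2=[]
t=2-4: P2@Q0 runs 2, rem=3, quantum used, demote→Q1. Q0=[P3,P4] Q1=[P1,P2] Q2=[]
t=4-6: P3@Q0 runs 2, rem=12, quantum used, demote→Q1. Q0=[P4] Q1=[P1,P2,P3] Q2=[]
t=6-8: P4@Q0 runs 2, rem=3, quantum used, demote→Q1. Q0=[] Q1=[P1,P2,P3,P4] Q2=[]
t=8-12: P1@Q1 runs 4, rem=8, quantum used, demote→Q2. Q0=[] Q1=[P2,P3,P4] Q2=[P1]
t=12-15: P2@Q1 runs 3, rem=0, completes. Q0=[] Q1=[P3,P4] Q2=[P1]
t=15-19: P3@Q1 runs 4, rem=8, quantum used, demote→Q2. Q0=[] Q1=[P4] Q2=[P1,P3]
t=19-22: P4@Q1 runs 3, rem=0, completes. Q0=[] Q1=[] Q2=[P1,P3]
t=22-30: P1@Q2 runs 8, rem=0, completes. Q0=[] Q1=[] Q2=[P3]
t=30-38: P3@Q2 runs 8, rem=0, completes. Q0=[] Q1=[] Q2=[]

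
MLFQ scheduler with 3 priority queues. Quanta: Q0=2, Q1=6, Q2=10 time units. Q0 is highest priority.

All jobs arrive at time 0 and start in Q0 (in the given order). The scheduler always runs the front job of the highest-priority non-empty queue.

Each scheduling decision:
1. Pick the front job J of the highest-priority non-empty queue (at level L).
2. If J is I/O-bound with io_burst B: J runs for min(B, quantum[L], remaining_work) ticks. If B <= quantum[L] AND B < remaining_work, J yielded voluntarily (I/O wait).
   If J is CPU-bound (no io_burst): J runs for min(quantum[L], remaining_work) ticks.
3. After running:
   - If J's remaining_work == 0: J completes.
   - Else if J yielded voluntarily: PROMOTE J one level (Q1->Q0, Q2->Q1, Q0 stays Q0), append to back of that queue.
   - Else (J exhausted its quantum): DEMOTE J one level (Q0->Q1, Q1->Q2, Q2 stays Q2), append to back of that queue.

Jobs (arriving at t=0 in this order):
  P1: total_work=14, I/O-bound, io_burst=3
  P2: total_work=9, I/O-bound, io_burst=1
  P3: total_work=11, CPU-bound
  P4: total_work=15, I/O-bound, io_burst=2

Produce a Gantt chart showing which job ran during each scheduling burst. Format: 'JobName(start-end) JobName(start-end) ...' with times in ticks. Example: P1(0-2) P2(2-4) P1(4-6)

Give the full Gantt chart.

t=0-2: P1@Q0 runs 2, rem=12, quantum used, demote→Q1. Q0=[P2,P3,P4] Q1=[P1] Q2=[]
t=2-3: P2@Q0 runs 1, rem=8, I/O yield, promote→Q0. Q0=[P3,P4,P2] Q1=[P1] Q2=[]
t=3-5: P3@Q0 runs 2, rem=9, quantum used, demote→Q1. Q0=[P4,P2] Q1=[P1,P3] Q2=[]
t=5-7: P4@Q0 runs 2, rem=13, I/O yield, promote→Q0. Q0=[P2,P4] Q1=[P1,P3] Q2=[]
t=7-8: P2@Q0 runs 1, rem=7, I/O yield, promote→Q0. Q0=[P4,P2] Q1=[P1,P3] Q2=[]
t=8-10: P4@Q0 runs 2, rem=11, I/O yield, promote→Q0. Q0=[P2,P4] Q1=[P1,P3] Q2=[]
t=10-11: P2@Q0 runs 1, rem=6, I/O yield, promote→Q0. Q0=[P4,P2] Q1=[P1,P3] Q2=[]
t=11-13: P4@Q0 runs 2, rem=9, I/O yield, promote→Q0. Q0=[P2,P4] Q1=[P1,P3] Q2=[]
t=13-14: P2@Q0 runs 1, rem=5, I/O yield, promote→Q0. Q0=[P4,P2] Q1=[P1,P3] Q2=[]
t=14-16: P4@Q0 runs 2, rem=7, I/O yield, promote→Q0. Q0=[P2,P4] Q1=[P1,P3] Q2=[]
t=16-17: P2@Q0 runs 1, rem=4, I/O yield, promote→Q0. Q0=[P4,P2] Q1=[P1,P3] Q2=[]
t=17-19: P4@Q0 runs 2, rem=5, I/O yield, promote→Q0. Q0=[P2,P4] Q1=[P1,P3] Q2=[]
t=19-20: P2@Q0 runs 1, rem=3, I/O yield, promote→Q0. Q0=[P4,P2] Q1=[P1,P3] Q2=[]
t=20-22: P4@Q0 runs 2, rem=3, I/O yield, promote→Q0. Q0=[P2,P4] Q1=[P1,P3] Q2=[]
t=22-23: P2@Q0 runs 1, rem=2, I/O yield, promote→Q0. Q0=[P4,P2] Q1=[P1,P3] Q2=[]
t=23-25: P4@Q0 runs 2, rem=1, I/O yield, promote→Q0. Q0=[P2,P4] Q1=[P1,P3] Q2=[]
t=25-26: P2@Q0 runs 1, rem=1, I/O yield, promote→Q0. Q0=[P4,P2] Q1=[P1,P3] Q2=[]
t=26-27: P4@Q0 runs 1, rem=0, completes. Q0=[P2] Q1=[P1,P3] Q2=[]
t=27-28: P2@Q0 runs 1, rem=0, completes. Q0=[] Q1=[P1,P3] Q2=[]
t=28-31: P1@Q1 runs 3, rem=9, I/O yield, promote→Q0. Q0=[P1] Q1=[P3] Q2=[]
t=31-33: P1@Q0 runs 2, rem=7, quantum used, demote→Q1. Q0=[] Q1=[P3,P1] Q2=[]
t=33-39: P3@Q1 runs 6, rem=3, quantum used, demote→Q2. Q0=[] Q1=[P1] Q2=[P3]
t=39-42: P1@Q1 runs 3, rem=4, I/O yield, promote→Q0. Q0=[P1] Q1=[] Q2=[P3]
t=42-44: P1@Q0 runs 2, rem=2, quantum used, demote→Q1. Q0=[] Q1=[P1] Q2=[P3]
t=44-46: P1@Q1 runs 2, rem=0, completes. Q0=[] Q1=[] Q2=[P3]
t=46-49: P3@Q2 runs 3, rem=0, completes. Q0=[] Q1=[] Q2=[]

Answer: P1(0-2) P2(2-3) P3(3-5) P4(5-7) P2(7-8) P4(8-10) P2(10-11) P4(11-13) P2(13-14) P4(14-16) P2(16-17) P4(17-19) P2(19-20) P4(20-22) P2(22-23) P4(23-25) P2(25-26) P4(26-27) P2(27-28) P1(28-31) P1(31-33) P3(33-39) P1(39-42) P1(42-44) P1(44-46) P3(46-49)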